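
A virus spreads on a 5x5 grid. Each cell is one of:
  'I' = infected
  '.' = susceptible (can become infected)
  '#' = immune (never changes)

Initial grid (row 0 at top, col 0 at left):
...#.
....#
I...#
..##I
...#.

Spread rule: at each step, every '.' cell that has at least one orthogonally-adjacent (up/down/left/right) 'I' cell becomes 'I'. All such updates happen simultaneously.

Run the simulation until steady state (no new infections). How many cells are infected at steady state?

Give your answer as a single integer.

Step 0 (initial): 2 infected
Step 1: +4 new -> 6 infected
Step 2: +5 new -> 11 infected
Step 3: +4 new -> 15 infected
Step 4: +3 new -> 18 infected
Step 5: +0 new -> 18 infected

Answer: 18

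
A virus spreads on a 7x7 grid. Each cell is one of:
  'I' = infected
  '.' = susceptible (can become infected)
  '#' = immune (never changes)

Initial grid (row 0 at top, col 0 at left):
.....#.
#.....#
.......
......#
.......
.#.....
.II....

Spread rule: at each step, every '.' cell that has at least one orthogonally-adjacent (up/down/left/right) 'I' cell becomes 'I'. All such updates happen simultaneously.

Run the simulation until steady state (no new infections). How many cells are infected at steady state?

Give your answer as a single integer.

Step 0 (initial): 2 infected
Step 1: +3 new -> 5 infected
Step 2: +4 new -> 9 infected
Step 3: +6 new -> 15 infected
Step 4: +7 new -> 22 infected
Step 5: +7 new -> 29 infected
Step 6: +6 new -> 35 infected
Step 7: +4 new -> 39 infected
Step 8: +4 new -> 43 infected
Step 9: +0 new -> 43 infected

Answer: 43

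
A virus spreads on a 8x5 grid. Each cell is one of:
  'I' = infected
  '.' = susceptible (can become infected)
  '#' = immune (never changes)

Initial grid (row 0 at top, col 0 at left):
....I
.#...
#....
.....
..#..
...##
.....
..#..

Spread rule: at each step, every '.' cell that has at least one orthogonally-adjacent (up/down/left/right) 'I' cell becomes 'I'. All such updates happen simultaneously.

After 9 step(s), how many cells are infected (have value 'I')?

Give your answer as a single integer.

Step 0 (initial): 1 infected
Step 1: +2 new -> 3 infected
Step 2: +3 new -> 6 infected
Step 3: +4 new -> 10 infected
Step 4: +4 new -> 14 infected
Step 5: +4 new -> 18 infected
Step 6: +1 new -> 19 infected
Step 7: +2 new -> 21 infected
Step 8: +2 new -> 23 infected
Step 9: +3 new -> 26 infected

Answer: 26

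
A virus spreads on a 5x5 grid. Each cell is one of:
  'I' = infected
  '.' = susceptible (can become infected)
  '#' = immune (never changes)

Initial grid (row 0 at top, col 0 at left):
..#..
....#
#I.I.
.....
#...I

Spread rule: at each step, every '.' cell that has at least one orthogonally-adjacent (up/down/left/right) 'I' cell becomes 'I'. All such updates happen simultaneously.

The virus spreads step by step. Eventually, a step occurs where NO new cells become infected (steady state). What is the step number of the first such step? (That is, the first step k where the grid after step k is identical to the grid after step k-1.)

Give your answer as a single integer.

Answer: 4

Derivation:
Step 0 (initial): 3 infected
Step 1: +8 new -> 11 infected
Step 2: +8 new -> 19 infected
Step 3: +2 new -> 21 infected
Step 4: +0 new -> 21 infected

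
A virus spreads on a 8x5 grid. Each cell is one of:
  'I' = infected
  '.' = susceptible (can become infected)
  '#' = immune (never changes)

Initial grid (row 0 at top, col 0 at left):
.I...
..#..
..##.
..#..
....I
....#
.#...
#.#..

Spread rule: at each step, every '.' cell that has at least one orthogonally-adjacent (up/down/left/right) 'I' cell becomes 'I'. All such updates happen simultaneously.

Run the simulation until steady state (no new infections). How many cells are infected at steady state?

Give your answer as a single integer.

Answer: 31

Derivation:
Step 0 (initial): 2 infected
Step 1: +5 new -> 7 infected
Step 2: +7 new -> 14 infected
Step 3: +8 new -> 22 infected
Step 4: +6 new -> 28 infected
Step 5: +2 new -> 30 infected
Step 6: +1 new -> 31 infected
Step 7: +0 new -> 31 infected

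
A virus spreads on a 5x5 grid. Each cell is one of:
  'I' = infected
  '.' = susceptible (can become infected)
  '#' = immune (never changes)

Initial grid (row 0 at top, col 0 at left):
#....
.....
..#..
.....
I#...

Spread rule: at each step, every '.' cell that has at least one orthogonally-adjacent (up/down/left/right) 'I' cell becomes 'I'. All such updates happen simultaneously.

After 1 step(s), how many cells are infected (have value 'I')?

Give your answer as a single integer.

Answer: 2

Derivation:
Step 0 (initial): 1 infected
Step 1: +1 new -> 2 infected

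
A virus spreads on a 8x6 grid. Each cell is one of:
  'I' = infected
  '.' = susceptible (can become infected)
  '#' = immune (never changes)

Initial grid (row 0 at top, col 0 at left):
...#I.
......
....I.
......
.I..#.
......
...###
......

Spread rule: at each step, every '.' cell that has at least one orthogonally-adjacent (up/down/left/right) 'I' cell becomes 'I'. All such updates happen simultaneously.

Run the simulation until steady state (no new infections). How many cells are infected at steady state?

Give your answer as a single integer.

Step 0 (initial): 3 infected
Step 1: +9 new -> 12 infected
Step 2: +12 new -> 24 infected
Step 3: +8 new -> 32 infected
Step 4: +7 new -> 39 infected
Step 5: +2 new -> 41 infected
Step 6: +1 new -> 42 infected
Step 7: +1 new -> 43 infected
Step 8: +0 new -> 43 infected

Answer: 43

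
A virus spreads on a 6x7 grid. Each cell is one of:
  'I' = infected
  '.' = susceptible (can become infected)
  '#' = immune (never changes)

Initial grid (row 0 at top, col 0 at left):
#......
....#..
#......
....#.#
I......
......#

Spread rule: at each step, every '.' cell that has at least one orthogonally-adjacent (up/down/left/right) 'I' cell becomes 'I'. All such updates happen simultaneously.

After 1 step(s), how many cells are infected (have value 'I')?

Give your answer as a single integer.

Answer: 4

Derivation:
Step 0 (initial): 1 infected
Step 1: +3 new -> 4 infected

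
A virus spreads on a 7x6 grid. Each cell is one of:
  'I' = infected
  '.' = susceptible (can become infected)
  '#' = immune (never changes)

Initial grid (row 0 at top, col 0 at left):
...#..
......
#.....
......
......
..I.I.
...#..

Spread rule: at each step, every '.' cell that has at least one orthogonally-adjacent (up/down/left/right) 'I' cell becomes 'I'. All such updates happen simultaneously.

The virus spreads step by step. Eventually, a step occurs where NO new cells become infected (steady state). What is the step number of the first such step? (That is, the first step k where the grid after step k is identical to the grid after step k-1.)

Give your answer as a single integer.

Answer: 8

Derivation:
Step 0 (initial): 2 infected
Step 1: +7 new -> 9 infected
Step 2: +8 new -> 17 infected
Step 3: +7 new -> 24 infected
Step 4: +6 new -> 30 infected
Step 5: +5 new -> 35 infected
Step 6: +3 new -> 38 infected
Step 7: +1 new -> 39 infected
Step 8: +0 new -> 39 infected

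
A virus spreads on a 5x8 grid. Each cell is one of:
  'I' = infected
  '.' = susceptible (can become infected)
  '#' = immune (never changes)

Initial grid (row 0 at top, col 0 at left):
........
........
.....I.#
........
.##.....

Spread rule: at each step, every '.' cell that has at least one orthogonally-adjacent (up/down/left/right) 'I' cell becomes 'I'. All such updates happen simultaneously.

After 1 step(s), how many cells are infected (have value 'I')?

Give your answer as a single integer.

Step 0 (initial): 1 infected
Step 1: +4 new -> 5 infected

Answer: 5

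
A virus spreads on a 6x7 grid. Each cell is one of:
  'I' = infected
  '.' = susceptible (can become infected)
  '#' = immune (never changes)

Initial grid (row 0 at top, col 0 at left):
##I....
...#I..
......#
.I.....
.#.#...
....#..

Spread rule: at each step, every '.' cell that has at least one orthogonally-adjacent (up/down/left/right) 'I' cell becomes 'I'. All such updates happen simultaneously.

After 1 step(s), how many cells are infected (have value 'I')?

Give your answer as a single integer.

Step 0 (initial): 3 infected
Step 1: +8 new -> 11 infected

Answer: 11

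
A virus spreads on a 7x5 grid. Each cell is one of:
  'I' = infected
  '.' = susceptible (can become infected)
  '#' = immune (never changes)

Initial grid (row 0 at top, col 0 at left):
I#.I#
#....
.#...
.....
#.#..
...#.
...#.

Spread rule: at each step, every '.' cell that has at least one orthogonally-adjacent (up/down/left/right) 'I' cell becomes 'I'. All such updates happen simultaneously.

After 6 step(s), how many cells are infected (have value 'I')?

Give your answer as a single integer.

Answer: 19

Derivation:
Step 0 (initial): 2 infected
Step 1: +2 new -> 4 infected
Step 2: +3 new -> 7 infected
Step 3: +4 new -> 11 infected
Step 4: +3 new -> 14 infected
Step 5: +2 new -> 16 infected
Step 6: +3 new -> 19 infected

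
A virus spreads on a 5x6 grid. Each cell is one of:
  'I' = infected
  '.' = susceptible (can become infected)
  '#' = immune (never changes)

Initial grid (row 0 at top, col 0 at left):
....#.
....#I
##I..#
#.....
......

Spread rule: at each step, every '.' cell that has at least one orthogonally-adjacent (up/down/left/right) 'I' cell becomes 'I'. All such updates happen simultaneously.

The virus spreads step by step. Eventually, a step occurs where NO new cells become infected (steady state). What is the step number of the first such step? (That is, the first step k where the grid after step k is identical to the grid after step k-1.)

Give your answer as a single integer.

Step 0 (initial): 2 infected
Step 1: +4 new -> 6 infected
Step 2: +7 new -> 13 infected
Step 3: +6 new -> 19 infected
Step 4: +4 new -> 23 infected
Step 5: +1 new -> 24 infected
Step 6: +0 new -> 24 infected

Answer: 6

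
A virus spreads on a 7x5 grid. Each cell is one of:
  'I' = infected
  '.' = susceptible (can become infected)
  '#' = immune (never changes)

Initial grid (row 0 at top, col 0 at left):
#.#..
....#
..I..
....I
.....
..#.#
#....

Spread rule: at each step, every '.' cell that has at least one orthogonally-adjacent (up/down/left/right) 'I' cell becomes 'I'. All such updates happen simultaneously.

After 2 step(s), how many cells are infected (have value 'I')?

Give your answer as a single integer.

Step 0 (initial): 2 infected
Step 1: +7 new -> 9 infected
Step 2: +6 new -> 15 infected

Answer: 15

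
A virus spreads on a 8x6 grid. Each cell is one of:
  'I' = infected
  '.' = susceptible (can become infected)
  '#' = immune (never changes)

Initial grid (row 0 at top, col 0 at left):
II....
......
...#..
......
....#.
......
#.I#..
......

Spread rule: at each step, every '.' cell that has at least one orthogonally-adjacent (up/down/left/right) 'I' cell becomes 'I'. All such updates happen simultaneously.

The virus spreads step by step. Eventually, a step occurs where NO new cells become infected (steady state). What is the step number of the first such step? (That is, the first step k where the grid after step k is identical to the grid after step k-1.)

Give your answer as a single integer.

Step 0 (initial): 3 infected
Step 1: +6 new -> 9 infected
Step 2: +9 new -> 18 infected
Step 3: +12 new -> 30 infected
Step 4: +7 new -> 37 infected
Step 5: +5 new -> 42 infected
Step 6: +2 new -> 44 infected
Step 7: +0 new -> 44 infected

Answer: 7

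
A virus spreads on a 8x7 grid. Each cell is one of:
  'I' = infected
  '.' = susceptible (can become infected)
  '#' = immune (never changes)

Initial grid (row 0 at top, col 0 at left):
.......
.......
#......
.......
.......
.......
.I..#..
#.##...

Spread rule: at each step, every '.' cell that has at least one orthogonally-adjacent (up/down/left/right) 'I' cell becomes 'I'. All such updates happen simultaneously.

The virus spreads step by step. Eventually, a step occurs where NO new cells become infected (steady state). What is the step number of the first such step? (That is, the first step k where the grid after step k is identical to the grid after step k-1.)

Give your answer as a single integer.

Answer: 12

Derivation:
Step 0 (initial): 1 infected
Step 1: +4 new -> 5 infected
Step 2: +4 new -> 9 infected
Step 3: +4 new -> 13 infected
Step 4: +5 new -> 18 infected
Step 5: +5 new -> 23 infected
Step 6: +8 new -> 31 infected
Step 7: +8 new -> 39 infected
Step 8: +6 new -> 45 infected
Step 9: +3 new -> 48 infected
Step 10: +2 new -> 50 infected
Step 11: +1 new -> 51 infected
Step 12: +0 new -> 51 infected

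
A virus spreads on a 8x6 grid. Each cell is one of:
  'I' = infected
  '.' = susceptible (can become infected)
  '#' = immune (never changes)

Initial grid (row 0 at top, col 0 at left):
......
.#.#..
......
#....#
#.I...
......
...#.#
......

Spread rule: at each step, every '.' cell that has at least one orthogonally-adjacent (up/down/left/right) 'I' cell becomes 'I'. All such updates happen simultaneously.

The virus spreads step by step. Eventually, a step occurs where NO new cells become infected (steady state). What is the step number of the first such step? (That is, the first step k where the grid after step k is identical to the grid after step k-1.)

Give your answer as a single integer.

Answer: 8

Derivation:
Step 0 (initial): 1 infected
Step 1: +4 new -> 5 infected
Step 2: +7 new -> 12 infected
Step 3: +9 new -> 21 infected
Step 4: +8 new -> 29 infected
Step 5: +7 new -> 36 infected
Step 6: +4 new -> 40 infected
Step 7: +1 new -> 41 infected
Step 8: +0 new -> 41 infected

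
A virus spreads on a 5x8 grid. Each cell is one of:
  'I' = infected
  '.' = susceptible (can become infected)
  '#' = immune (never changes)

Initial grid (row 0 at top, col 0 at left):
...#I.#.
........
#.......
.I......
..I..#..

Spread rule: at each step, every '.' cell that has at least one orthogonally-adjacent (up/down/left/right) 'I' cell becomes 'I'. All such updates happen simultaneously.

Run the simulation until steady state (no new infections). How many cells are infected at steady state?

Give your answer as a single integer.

Answer: 36

Derivation:
Step 0 (initial): 3 infected
Step 1: +7 new -> 10 infected
Step 2: +8 new -> 18 infected
Step 3: +7 new -> 25 infected
Step 4: +5 new -> 30 infected
Step 5: +3 new -> 33 infected
Step 6: +2 new -> 35 infected
Step 7: +1 new -> 36 infected
Step 8: +0 new -> 36 infected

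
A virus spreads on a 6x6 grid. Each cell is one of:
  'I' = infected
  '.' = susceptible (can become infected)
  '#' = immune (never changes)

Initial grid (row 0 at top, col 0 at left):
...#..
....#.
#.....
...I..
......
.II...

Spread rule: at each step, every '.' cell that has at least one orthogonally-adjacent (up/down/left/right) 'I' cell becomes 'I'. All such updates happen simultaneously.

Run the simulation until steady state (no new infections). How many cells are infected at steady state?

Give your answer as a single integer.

Step 0 (initial): 3 infected
Step 1: +8 new -> 11 infected
Step 2: +8 new -> 19 infected
Step 3: +6 new -> 25 infected
Step 4: +3 new -> 28 infected
Step 5: +3 new -> 31 infected
Step 6: +2 new -> 33 infected
Step 7: +0 new -> 33 infected

Answer: 33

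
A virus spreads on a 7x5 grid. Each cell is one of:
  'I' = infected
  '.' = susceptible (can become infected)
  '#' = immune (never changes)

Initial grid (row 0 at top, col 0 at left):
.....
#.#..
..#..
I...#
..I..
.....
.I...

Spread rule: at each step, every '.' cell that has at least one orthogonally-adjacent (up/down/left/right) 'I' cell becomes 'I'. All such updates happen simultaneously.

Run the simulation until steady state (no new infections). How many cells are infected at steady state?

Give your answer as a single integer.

Answer: 31

Derivation:
Step 0 (initial): 3 infected
Step 1: +10 new -> 13 infected
Step 2: +6 new -> 19 infected
Step 3: +4 new -> 23 infected
Step 4: +3 new -> 26 infected
Step 5: +4 new -> 30 infected
Step 6: +1 new -> 31 infected
Step 7: +0 new -> 31 infected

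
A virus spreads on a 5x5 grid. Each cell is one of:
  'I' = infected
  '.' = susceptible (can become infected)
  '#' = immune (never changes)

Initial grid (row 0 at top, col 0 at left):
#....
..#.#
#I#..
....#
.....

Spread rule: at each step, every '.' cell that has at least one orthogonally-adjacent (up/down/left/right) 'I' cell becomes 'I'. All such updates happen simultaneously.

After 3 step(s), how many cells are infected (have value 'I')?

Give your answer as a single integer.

Answer: 12

Derivation:
Step 0 (initial): 1 infected
Step 1: +2 new -> 3 infected
Step 2: +5 new -> 8 infected
Step 3: +4 new -> 12 infected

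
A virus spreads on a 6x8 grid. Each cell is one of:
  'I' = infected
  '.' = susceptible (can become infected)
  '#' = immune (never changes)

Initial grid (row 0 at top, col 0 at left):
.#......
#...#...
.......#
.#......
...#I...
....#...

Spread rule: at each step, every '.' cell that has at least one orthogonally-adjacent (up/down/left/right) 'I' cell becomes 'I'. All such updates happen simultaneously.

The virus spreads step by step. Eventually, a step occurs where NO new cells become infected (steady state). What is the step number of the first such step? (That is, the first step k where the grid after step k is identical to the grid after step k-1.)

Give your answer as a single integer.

Step 0 (initial): 1 infected
Step 1: +2 new -> 3 infected
Step 2: +5 new -> 8 infected
Step 3: +6 new -> 14 infected
Step 4: +7 new -> 21 infected
Step 5: +7 new -> 28 infected
Step 6: +9 new -> 37 infected
Step 7: +3 new -> 40 infected
Step 8: +0 new -> 40 infected

Answer: 8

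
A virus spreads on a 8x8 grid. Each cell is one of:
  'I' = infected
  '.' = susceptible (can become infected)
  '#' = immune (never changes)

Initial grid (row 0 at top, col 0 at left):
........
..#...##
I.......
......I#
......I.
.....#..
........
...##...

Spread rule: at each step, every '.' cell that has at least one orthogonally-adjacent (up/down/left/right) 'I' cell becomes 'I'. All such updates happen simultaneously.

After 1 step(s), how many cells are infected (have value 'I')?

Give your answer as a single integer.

Answer: 11

Derivation:
Step 0 (initial): 3 infected
Step 1: +8 new -> 11 infected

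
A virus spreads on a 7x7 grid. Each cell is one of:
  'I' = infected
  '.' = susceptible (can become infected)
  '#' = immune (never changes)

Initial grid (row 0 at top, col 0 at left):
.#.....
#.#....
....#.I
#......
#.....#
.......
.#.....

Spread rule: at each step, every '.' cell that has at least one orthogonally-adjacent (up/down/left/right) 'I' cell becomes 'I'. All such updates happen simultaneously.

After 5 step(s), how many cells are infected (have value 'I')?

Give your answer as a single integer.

Answer: 23

Derivation:
Step 0 (initial): 1 infected
Step 1: +3 new -> 4 infected
Step 2: +3 new -> 7 infected
Step 3: +4 new -> 11 infected
Step 4: +5 new -> 16 infected
Step 5: +7 new -> 23 infected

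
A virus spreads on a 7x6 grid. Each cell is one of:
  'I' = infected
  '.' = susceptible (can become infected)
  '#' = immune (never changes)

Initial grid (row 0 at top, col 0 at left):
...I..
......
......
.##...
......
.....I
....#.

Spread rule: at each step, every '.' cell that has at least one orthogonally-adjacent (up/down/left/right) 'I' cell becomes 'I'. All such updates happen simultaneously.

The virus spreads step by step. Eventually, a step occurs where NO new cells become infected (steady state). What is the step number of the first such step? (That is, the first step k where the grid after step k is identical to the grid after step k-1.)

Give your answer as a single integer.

Step 0 (initial): 2 infected
Step 1: +6 new -> 8 infected
Step 2: +8 new -> 16 infected
Step 3: +11 new -> 27 infected
Step 4: +5 new -> 32 infected
Step 5: +4 new -> 36 infected
Step 6: +3 new -> 39 infected
Step 7: +0 new -> 39 infected

Answer: 7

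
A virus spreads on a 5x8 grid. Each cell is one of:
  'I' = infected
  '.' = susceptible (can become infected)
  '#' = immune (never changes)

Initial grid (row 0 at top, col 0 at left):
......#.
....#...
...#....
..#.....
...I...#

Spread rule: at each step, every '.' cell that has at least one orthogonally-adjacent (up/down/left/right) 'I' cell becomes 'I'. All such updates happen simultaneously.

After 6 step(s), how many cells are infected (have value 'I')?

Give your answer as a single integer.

Step 0 (initial): 1 infected
Step 1: +3 new -> 4 infected
Step 2: +3 new -> 7 infected
Step 3: +5 new -> 12 infected
Step 4: +4 new -> 16 infected
Step 5: +6 new -> 22 infected
Step 6: +6 new -> 28 infected

Answer: 28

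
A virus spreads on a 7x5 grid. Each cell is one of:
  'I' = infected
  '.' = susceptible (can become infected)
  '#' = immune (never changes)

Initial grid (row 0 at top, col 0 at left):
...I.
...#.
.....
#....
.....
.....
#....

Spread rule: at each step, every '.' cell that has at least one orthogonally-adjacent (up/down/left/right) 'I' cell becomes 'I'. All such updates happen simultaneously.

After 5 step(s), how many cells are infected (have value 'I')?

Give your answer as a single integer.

Step 0 (initial): 1 infected
Step 1: +2 new -> 3 infected
Step 2: +3 new -> 6 infected
Step 3: +4 new -> 10 infected
Step 4: +5 new -> 15 infected
Step 5: +5 new -> 20 infected

Answer: 20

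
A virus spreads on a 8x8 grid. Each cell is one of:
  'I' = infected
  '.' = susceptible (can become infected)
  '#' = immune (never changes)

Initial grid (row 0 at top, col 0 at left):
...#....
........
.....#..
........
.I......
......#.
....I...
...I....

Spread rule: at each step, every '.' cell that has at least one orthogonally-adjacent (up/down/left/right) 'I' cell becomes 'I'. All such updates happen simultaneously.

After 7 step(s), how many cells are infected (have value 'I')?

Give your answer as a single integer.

Answer: 58

Derivation:
Step 0 (initial): 3 infected
Step 1: +9 new -> 12 infected
Step 2: +14 new -> 26 infected
Step 3: +10 new -> 36 infected
Step 4: +9 new -> 45 infected
Step 5: +6 new -> 51 infected
Step 6: +4 new -> 55 infected
Step 7: +3 new -> 58 infected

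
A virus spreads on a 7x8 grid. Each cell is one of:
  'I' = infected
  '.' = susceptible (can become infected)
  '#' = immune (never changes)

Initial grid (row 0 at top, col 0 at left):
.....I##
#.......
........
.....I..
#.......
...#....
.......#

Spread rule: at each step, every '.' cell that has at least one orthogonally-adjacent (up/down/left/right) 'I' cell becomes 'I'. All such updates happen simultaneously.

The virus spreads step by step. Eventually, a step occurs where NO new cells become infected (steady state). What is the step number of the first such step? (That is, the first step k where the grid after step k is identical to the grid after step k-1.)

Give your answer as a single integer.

Step 0 (initial): 2 infected
Step 1: +6 new -> 8 infected
Step 2: +10 new -> 18 infected
Step 3: +11 new -> 29 infected
Step 4: +8 new -> 37 infected
Step 5: +7 new -> 44 infected
Step 6: +3 new -> 47 infected
Step 7: +2 new -> 49 infected
Step 8: +1 new -> 50 infected
Step 9: +0 new -> 50 infected

Answer: 9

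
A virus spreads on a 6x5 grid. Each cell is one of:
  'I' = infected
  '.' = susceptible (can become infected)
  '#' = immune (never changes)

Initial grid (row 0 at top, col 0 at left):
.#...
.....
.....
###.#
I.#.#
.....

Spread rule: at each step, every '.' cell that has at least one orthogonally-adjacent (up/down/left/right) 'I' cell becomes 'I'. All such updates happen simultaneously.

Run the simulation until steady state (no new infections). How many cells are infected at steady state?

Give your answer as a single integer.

Step 0 (initial): 1 infected
Step 1: +2 new -> 3 infected
Step 2: +1 new -> 4 infected
Step 3: +1 new -> 5 infected
Step 4: +1 new -> 6 infected
Step 5: +2 new -> 8 infected
Step 6: +1 new -> 9 infected
Step 7: +1 new -> 10 infected
Step 8: +3 new -> 13 infected
Step 9: +4 new -> 17 infected
Step 10: +4 new -> 21 infected
Step 11: +1 new -> 22 infected
Step 12: +1 new -> 23 infected
Step 13: +0 new -> 23 infected

Answer: 23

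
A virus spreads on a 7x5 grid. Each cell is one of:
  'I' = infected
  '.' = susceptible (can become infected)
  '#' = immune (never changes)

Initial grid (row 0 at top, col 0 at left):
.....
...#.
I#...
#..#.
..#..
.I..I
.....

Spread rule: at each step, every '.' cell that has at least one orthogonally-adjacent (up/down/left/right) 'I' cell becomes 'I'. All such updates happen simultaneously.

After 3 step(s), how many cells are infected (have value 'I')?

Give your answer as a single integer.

Step 0 (initial): 3 infected
Step 1: +8 new -> 11 infected
Step 2: +9 new -> 20 infected
Step 3: +4 new -> 24 infected

Answer: 24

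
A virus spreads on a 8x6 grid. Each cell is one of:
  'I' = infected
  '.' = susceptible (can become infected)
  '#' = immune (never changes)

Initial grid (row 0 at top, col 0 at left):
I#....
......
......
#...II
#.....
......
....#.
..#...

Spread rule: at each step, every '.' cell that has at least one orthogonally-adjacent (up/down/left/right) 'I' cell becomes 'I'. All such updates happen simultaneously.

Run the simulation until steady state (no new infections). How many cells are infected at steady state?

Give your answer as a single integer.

Step 0 (initial): 3 infected
Step 1: +6 new -> 9 infected
Step 2: +9 new -> 18 infected
Step 3: +10 new -> 28 infected
Step 4: +6 new -> 34 infected
Step 5: +4 new -> 38 infected
Step 6: +2 new -> 40 infected
Step 7: +2 new -> 42 infected
Step 8: +1 new -> 43 infected
Step 9: +0 new -> 43 infected

Answer: 43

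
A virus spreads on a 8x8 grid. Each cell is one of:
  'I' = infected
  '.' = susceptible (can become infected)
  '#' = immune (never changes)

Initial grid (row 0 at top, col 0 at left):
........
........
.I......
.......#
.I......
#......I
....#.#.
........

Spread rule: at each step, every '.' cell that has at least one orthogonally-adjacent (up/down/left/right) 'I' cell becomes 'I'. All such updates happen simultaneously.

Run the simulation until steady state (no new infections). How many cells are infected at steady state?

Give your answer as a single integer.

Step 0 (initial): 3 infected
Step 1: +10 new -> 13 infected
Step 2: +12 new -> 25 infected
Step 3: +15 new -> 40 infected
Step 4: +10 new -> 50 infected
Step 5: +6 new -> 56 infected
Step 6: +3 new -> 59 infected
Step 7: +1 new -> 60 infected
Step 8: +0 new -> 60 infected

Answer: 60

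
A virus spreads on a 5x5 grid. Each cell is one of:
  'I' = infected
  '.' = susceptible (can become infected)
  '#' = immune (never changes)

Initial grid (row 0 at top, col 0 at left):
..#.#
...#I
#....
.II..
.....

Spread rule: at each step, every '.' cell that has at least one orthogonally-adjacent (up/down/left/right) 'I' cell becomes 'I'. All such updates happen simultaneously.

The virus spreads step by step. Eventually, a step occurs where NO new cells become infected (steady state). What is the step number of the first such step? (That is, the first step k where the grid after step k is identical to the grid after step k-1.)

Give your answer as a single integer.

Step 0 (initial): 3 infected
Step 1: +7 new -> 10 infected
Step 2: +6 new -> 16 infected
Step 3: +3 new -> 19 infected
Step 4: +1 new -> 20 infected
Step 5: +0 new -> 20 infected

Answer: 5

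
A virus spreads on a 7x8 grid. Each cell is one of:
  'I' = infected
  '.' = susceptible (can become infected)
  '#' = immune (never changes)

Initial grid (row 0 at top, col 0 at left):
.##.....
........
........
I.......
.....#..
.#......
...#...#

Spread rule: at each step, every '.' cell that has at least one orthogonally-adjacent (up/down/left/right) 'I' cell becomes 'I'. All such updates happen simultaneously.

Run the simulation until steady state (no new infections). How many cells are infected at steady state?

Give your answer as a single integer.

Answer: 50

Derivation:
Step 0 (initial): 1 infected
Step 1: +3 new -> 4 infected
Step 2: +5 new -> 9 infected
Step 3: +6 new -> 15 infected
Step 4: +6 new -> 21 infected
Step 5: +6 new -> 27 infected
Step 6: +5 new -> 32 infected
Step 7: +7 new -> 39 infected
Step 8: +6 new -> 45 infected
Step 9: +4 new -> 49 infected
Step 10: +1 new -> 50 infected
Step 11: +0 new -> 50 infected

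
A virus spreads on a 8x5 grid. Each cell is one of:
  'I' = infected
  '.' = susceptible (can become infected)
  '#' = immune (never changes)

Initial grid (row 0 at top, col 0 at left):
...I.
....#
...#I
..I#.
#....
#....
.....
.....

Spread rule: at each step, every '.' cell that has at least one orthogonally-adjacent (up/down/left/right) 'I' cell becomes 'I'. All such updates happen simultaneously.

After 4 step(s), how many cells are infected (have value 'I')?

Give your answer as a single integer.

Answer: 30

Derivation:
Step 0 (initial): 3 infected
Step 1: +7 new -> 10 infected
Step 2: +8 new -> 18 infected
Step 3: +7 new -> 25 infected
Step 4: +5 new -> 30 infected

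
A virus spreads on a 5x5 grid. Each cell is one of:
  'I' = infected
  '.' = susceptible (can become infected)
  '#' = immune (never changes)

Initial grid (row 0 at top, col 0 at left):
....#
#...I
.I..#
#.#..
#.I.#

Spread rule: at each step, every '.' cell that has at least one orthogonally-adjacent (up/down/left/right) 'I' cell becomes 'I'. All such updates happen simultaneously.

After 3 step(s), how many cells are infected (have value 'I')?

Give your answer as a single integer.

Answer: 18

Derivation:
Step 0 (initial): 3 infected
Step 1: +7 new -> 10 infected
Step 2: +5 new -> 15 infected
Step 3: +3 new -> 18 infected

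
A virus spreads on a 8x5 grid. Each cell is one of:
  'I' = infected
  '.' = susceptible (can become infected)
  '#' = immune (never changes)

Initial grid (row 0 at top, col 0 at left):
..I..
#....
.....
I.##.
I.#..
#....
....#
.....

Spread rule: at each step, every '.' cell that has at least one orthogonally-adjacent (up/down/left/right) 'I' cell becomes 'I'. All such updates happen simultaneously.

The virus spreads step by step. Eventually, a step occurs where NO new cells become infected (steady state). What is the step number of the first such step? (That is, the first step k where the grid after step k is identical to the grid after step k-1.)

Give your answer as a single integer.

Answer: 8

Derivation:
Step 0 (initial): 3 infected
Step 1: +6 new -> 9 infected
Step 2: +7 new -> 16 infected
Step 3: +4 new -> 20 infected
Step 4: +5 new -> 25 infected
Step 5: +6 new -> 31 infected
Step 6: +2 new -> 33 infected
Step 7: +1 new -> 34 infected
Step 8: +0 new -> 34 infected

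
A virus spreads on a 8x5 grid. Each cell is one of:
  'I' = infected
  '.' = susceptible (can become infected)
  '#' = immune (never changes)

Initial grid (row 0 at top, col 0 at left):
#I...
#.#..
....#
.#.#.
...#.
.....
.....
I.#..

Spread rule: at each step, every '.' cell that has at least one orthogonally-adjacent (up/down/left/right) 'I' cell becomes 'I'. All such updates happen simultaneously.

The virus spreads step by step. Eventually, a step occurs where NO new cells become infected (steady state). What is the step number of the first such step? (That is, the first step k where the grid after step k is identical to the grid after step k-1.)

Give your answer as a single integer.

Answer: 9

Derivation:
Step 0 (initial): 2 infected
Step 1: +4 new -> 6 infected
Step 2: +4 new -> 10 infected
Step 3: +7 new -> 17 infected
Step 4: +7 new -> 24 infected
Step 5: +4 new -> 28 infected
Step 6: +2 new -> 30 infected
Step 7: +1 new -> 31 infected
Step 8: +1 new -> 32 infected
Step 9: +0 new -> 32 infected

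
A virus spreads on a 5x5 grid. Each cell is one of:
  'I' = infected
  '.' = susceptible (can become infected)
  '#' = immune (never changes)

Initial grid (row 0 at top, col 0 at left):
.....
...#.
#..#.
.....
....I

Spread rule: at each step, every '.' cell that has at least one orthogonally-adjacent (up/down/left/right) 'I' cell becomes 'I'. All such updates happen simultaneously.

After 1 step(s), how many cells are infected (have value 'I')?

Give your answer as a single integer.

Answer: 3

Derivation:
Step 0 (initial): 1 infected
Step 1: +2 new -> 3 infected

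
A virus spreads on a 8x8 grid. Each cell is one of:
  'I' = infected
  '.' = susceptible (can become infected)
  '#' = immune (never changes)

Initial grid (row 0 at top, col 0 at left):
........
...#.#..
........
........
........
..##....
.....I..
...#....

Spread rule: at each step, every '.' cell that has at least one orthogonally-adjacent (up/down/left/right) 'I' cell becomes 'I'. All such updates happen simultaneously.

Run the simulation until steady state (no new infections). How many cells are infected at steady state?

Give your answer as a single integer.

Step 0 (initial): 1 infected
Step 1: +4 new -> 5 infected
Step 2: +7 new -> 12 infected
Step 3: +6 new -> 18 infected
Step 4: +7 new -> 25 infected
Step 5: +8 new -> 33 infected
Step 6: +8 new -> 41 infected
Step 7: +6 new -> 47 infected
Step 8: +6 new -> 53 infected
Step 9: +3 new -> 56 infected
Step 10: +2 new -> 58 infected
Step 11: +1 new -> 59 infected
Step 12: +0 new -> 59 infected

Answer: 59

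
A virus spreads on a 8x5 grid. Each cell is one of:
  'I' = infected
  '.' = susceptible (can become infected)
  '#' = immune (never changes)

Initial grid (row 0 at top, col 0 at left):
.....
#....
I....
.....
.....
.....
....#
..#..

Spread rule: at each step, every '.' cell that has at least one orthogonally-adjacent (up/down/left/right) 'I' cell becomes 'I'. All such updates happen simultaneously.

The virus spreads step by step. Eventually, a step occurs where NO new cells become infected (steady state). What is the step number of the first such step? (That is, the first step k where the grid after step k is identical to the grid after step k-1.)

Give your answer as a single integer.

Step 0 (initial): 1 infected
Step 1: +2 new -> 3 infected
Step 2: +4 new -> 7 infected
Step 3: +6 new -> 13 infected
Step 4: +8 new -> 21 infected
Step 5: +7 new -> 28 infected
Step 6: +5 new -> 33 infected
Step 7: +2 new -> 35 infected
Step 8: +1 new -> 36 infected
Step 9: +1 new -> 37 infected
Step 10: +0 new -> 37 infected

Answer: 10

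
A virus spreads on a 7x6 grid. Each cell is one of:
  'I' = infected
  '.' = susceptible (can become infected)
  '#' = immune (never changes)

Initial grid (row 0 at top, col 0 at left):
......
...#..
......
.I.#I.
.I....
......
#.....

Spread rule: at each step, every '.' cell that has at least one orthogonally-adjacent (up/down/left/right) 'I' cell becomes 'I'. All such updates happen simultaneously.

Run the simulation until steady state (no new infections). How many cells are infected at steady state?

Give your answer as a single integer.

Step 0 (initial): 3 infected
Step 1: +9 new -> 12 infected
Step 2: +12 new -> 24 infected
Step 3: +9 new -> 33 infected
Step 4: +6 new -> 39 infected
Step 5: +0 new -> 39 infected

Answer: 39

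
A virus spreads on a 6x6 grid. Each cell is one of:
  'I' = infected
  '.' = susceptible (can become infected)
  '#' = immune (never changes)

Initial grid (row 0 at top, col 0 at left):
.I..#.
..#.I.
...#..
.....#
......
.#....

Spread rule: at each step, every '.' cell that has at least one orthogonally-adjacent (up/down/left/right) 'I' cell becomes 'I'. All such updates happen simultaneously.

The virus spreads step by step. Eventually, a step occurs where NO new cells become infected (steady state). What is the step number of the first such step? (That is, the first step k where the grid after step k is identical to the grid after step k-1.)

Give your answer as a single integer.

Step 0 (initial): 2 infected
Step 1: +6 new -> 8 infected
Step 2: +6 new -> 14 infected
Step 3: +5 new -> 19 infected
Step 4: +6 new -> 25 infected
Step 5: +4 new -> 29 infected
Step 6: +2 new -> 31 infected
Step 7: +0 new -> 31 infected

Answer: 7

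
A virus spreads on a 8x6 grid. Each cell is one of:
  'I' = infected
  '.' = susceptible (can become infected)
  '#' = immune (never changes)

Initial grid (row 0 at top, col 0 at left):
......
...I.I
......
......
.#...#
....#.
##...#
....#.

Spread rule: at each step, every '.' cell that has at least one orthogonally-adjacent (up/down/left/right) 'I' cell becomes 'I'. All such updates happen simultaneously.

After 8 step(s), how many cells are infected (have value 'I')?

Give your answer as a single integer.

Step 0 (initial): 2 infected
Step 1: +6 new -> 8 infected
Step 2: +7 new -> 15 infected
Step 3: +6 new -> 21 infected
Step 4: +6 new -> 27 infected
Step 5: +3 new -> 30 infected
Step 6: +5 new -> 35 infected
Step 7: +2 new -> 37 infected
Step 8: +1 new -> 38 infected

Answer: 38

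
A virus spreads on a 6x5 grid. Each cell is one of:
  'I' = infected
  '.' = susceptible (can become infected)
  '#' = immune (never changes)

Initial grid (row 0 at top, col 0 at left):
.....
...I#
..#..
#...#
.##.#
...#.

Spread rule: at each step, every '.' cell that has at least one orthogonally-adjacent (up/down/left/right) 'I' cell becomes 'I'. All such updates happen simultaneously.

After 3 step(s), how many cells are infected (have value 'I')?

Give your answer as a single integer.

Step 0 (initial): 1 infected
Step 1: +3 new -> 4 infected
Step 2: +5 new -> 9 infected
Step 3: +5 new -> 14 infected

Answer: 14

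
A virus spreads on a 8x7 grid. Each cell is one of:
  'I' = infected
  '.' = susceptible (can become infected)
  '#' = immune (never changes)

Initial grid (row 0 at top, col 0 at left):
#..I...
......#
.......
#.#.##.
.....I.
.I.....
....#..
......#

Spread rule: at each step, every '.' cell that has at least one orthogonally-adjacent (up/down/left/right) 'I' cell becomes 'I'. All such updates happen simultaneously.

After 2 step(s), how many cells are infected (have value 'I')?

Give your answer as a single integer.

Step 0 (initial): 3 infected
Step 1: +10 new -> 13 infected
Step 2: +17 new -> 30 infected

Answer: 30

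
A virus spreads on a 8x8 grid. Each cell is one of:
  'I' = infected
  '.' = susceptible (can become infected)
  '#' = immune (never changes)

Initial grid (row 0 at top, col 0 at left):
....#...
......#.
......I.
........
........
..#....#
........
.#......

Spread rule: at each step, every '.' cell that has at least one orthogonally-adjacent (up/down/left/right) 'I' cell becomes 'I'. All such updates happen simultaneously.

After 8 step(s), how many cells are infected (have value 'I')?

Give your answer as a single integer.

Answer: 54

Derivation:
Step 0 (initial): 1 infected
Step 1: +3 new -> 4 infected
Step 2: +6 new -> 10 infected
Step 3: +8 new -> 18 infected
Step 4: +7 new -> 25 infected
Step 5: +9 new -> 34 infected
Step 6: +9 new -> 43 infected
Step 7: +6 new -> 49 infected
Step 8: +5 new -> 54 infected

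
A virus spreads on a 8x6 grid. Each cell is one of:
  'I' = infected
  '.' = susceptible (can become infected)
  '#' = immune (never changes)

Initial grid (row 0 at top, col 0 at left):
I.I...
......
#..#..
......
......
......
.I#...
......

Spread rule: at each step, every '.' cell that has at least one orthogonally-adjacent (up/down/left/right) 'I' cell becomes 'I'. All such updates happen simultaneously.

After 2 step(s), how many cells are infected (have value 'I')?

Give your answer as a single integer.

Step 0 (initial): 3 infected
Step 1: +7 new -> 10 infected
Step 2: +9 new -> 19 infected

Answer: 19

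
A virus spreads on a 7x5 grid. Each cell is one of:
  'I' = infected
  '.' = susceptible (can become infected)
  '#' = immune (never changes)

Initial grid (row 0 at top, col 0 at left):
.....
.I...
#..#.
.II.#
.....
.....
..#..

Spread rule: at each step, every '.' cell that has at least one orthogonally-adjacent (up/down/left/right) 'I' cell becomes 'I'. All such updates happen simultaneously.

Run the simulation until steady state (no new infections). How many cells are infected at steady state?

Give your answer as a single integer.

Step 0 (initial): 3 infected
Step 1: +9 new -> 12 infected
Step 2: +7 new -> 19 infected
Step 3: +6 new -> 25 infected
Step 4: +5 new -> 30 infected
Step 5: +1 new -> 31 infected
Step 6: +0 new -> 31 infected

Answer: 31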